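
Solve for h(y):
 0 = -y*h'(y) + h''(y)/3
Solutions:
 h(y) = C1 + C2*erfi(sqrt(6)*y/2)


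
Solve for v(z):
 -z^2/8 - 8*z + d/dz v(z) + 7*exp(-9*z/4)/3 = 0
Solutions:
 v(z) = C1 + z^3/24 + 4*z^2 + 28*exp(-9*z/4)/27


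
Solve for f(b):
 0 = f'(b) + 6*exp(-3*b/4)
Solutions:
 f(b) = C1 + 8*exp(-3*b/4)


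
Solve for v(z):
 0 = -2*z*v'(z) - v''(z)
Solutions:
 v(z) = C1 + C2*erf(z)


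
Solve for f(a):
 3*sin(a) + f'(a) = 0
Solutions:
 f(a) = C1 + 3*cos(a)


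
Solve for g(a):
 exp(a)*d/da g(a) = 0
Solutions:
 g(a) = C1


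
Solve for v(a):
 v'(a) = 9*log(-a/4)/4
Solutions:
 v(a) = C1 + 9*a*log(-a)/4 + 9*a*(-2*log(2) - 1)/4


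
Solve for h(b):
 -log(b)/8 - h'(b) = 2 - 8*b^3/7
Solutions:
 h(b) = C1 + 2*b^4/7 - b*log(b)/8 - 15*b/8


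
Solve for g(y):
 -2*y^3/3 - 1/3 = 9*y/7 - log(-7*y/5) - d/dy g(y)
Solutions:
 g(y) = C1 + y^4/6 + 9*y^2/14 - y*log(-y) + y*(-log(7) + 4/3 + log(5))


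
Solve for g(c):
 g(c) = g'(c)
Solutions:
 g(c) = C1*exp(c)


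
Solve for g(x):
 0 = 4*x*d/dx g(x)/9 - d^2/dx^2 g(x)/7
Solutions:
 g(x) = C1 + C2*erfi(sqrt(14)*x/3)


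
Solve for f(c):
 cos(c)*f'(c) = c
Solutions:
 f(c) = C1 + Integral(c/cos(c), c)


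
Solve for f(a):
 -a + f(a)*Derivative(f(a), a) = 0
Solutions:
 f(a) = -sqrt(C1 + a^2)
 f(a) = sqrt(C1 + a^2)


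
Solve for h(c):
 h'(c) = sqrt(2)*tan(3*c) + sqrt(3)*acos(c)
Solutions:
 h(c) = C1 + sqrt(3)*(c*acos(c) - sqrt(1 - c^2)) - sqrt(2)*log(cos(3*c))/3


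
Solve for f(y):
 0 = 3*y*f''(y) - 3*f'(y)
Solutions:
 f(y) = C1 + C2*y^2


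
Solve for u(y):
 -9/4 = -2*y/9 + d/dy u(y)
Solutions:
 u(y) = C1 + y^2/9 - 9*y/4


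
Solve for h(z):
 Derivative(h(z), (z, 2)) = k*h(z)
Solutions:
 h(z) = C1*exp(-sqrt(k)*z) + C2*exp(sqrt(k)*z)


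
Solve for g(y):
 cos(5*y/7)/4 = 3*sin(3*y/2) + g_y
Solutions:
 g(y) = C1 + 7*sin(5*y/7)/20 + 2*cos(3*y/2)


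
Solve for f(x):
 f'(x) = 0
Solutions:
 f(x) = C1


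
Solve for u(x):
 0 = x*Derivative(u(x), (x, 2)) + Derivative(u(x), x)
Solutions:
 u(x) = C1 + C2*log(x)


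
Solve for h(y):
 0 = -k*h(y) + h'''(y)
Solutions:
 h(y) = C1*exp(k^(1/3)*y) + C2*exp(k^(1/3)*y*(-1 + sqrt(3)*I)/2) + C3*exp(-k^(1/3)*y*(1 + sqrt(3)*I)/2)


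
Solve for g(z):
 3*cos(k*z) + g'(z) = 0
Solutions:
 g(z) = C1 - 3*sin(k*z)/k


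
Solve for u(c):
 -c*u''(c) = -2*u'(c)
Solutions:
 u(c) = C1 + C2*c^3


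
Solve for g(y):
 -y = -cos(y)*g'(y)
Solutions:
 g(y) = C1 + Integral(y/cos(y), y)


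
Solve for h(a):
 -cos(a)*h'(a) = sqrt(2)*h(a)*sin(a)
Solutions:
 h(a) = C1*cos(a)^(sqrt(2))


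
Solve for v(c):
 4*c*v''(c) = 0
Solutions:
 v(c) = C1 + C2*c


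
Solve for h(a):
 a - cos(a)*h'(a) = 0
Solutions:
 h(a) = C1 + Integral(a/cos(a), a)


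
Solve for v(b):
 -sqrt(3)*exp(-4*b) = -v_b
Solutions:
 v(b) = C1 - sqrt(3)*exp(-4*b)/4


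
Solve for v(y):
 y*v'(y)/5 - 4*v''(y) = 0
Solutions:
 v(y) = C1 + C2*erfi(sqrt(10)*y/20)


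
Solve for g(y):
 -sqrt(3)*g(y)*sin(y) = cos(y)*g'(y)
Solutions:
 g(y) = C1*cos(y)^(sqrt(3))


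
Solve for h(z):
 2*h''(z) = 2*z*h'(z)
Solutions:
 h(z) = C1 + C2*erfi(sqrt(2)*z/2)


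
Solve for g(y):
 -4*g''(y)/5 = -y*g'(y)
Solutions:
 g(y) = C1 + C2*erfi(sqrt(10)*y/4)


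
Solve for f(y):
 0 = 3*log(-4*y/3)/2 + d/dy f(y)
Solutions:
 f(y) = C1 - 3*y*log(-y)/2 + y*(-3*log(2) + 3/2 + 3*log(3)/2)


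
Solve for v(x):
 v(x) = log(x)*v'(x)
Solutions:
 v(x) = C1*exp(li(x))


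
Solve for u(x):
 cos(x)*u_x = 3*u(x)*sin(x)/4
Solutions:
 u(x) = C1/cos(x)^(3/4)


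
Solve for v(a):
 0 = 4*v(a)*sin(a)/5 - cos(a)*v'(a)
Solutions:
 v(a) = C1/cos(a)^(4/5)


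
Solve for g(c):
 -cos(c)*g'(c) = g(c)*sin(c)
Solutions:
 g(c) = C1*cos(c)


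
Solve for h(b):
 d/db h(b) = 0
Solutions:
 h(b) = C1


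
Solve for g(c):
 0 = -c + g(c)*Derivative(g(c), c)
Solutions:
 g(c) = -sqrt(C1 + c^2)
 g(c) = sqrt(C1 + c^2)


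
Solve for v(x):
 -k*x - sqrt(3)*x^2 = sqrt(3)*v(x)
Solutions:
 v(x) = x*(-sqrt(3)*k - 3*x)/3


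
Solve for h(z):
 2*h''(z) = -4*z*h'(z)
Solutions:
 h(z) = C1 + C2*erf(z)


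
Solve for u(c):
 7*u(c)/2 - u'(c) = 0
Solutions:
 u(c) = C1*exp(7*c/2)


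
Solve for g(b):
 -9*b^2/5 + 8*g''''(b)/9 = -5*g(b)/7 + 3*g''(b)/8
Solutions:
 g(b) = 63*b^2/25 + (C1*sin(10^(1/4)*sqrt(3)*7^(3/4)*b*sin(atan(sqrt(67711)/63)/2)/14) + C2*cos(10^(1/4)*sqrt(3)*7^(3/4)*b*sin(atan(sqrt(67711)/63)/2)/14))*exp(-10^(1/4)*sqrt(3)*7^(3/4)*b*cos(atan(sqrt(67711)/63)/2)/14) + (C3*sin(10^(1/4)*sqrt(3)*7^(3/4)*b*sin(atan(sqrt(67711)/63)/2)/14) + C4*cos(10^(1/4)*sqrt(3)*7^(3/4)*b*sin(atan(sqrt(67711)/63)/2)/14))*exp(10^(1/4)*sqrt(3)*7^(3/4)*b*cos(atan(sqrt(67711)/63)/2)/14) + 1323/500


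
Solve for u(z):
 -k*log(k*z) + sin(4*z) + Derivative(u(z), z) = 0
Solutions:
 u(z) = C1 + k*z*(log(k*z) - 1) + cos(4*z)/4


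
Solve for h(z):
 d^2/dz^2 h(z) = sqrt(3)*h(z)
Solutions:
 h(z) = C1*exp(-3^(1/4)*z) + C2*exp(3^(1/4)*z)


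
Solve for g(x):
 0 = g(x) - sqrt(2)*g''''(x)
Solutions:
 g(x) = C1*exp(-2^(7/8)*x/2) + C2*exp(2^(7/8)*x/2) + C3*sin(2^(7/8)*x/2) + C4*cos(2^(7/8)*x/2)


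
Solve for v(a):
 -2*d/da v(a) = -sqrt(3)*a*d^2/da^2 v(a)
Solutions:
 v(a) = C1 + C2*a^(1 + 2*sqrt(3)/3)


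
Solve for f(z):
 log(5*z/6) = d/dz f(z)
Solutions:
 f(z) = C1 + z*log(z) - z + z*log(5/6)


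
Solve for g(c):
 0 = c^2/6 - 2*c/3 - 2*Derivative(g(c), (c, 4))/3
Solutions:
 g(c) = C1 + C2*c + C3*c^2 + C4*c^3 + c^6/1440 - c^5/120


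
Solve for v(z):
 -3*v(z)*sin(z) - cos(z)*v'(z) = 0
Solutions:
 v(z) = C1*cos(z)^3


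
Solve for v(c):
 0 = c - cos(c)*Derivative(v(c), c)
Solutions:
 v(c) = C1 + Integral(c/cos(c), c)


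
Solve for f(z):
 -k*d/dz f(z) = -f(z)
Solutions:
 f(z) = C1*exp(z/k)


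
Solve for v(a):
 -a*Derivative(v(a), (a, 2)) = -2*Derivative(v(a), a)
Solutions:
 v(a) = C1 + C2*a^3


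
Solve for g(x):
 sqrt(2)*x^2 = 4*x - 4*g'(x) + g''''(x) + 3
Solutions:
 g(x) = C1 + C4*exp(2^(2/3)*x) - sqrt(2)*x^3/12 + x^2/2 + 3*x/4 + (C2*sin(2^(2/3)*sqrt(3)*x/2) + C3*cos(2^(2/3)*sqrt(3)*x/2))*exp(-2^(2/3)*x/2)


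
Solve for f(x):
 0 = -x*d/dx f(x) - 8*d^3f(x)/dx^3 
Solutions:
 f(x) = C1 + Integral(C2*airyai(-x/2) + C3*airybi(-x/2), x)


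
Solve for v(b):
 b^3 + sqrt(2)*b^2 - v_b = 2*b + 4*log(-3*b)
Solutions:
 v(b) = C1 + b^4/4 + sqrt(2)*b^3/3 - b^2 - 4*b*log(-b) + 4*b*(1 - log(3))


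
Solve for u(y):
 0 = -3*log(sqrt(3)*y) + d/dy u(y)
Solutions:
 u(y) = C1 + 3*y*log(y) - 3*y + 3*y*log(3)/2


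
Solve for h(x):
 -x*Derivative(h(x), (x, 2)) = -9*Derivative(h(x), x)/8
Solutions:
 h(x) = C1 + C2*x^(17/8)


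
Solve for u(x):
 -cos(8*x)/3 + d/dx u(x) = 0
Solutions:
 u(x) = C1 + sin(8*x)/24


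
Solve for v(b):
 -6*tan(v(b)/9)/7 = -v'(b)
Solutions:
 v(b) = -9*asin(C1*exp(2*b/21)) + 9*pi
 v(b) = 9*asin(C1*exp(2*b/21))


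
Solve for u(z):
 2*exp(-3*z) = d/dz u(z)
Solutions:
 u(z) = C1 - 2*exp(-3*z)/3


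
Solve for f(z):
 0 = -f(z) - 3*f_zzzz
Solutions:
 f(z) = (C1*sin(sqrt(2)*3^(3/4)*z/6) + C2*cos(sqrt(2)*3^(3/4)*z/6))*exp(-sqrt(2)*3^(3/4)*z/6) + (C3*sin(sqrt(2)*3^(3/4)*z/6) + C4*cos(sqrt(2)*3^(3/4)*z/6))*exp(sqrt(2)*3^(3/4)*z/6)


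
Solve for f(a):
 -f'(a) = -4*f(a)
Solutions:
 f(a) = C1*exp(4*a)


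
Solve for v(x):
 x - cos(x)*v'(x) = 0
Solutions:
 v(x) = C1 + Integral(x/cos(x), x)


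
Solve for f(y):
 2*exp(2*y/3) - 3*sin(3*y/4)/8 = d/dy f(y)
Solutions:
 f(y) = C1 + 3*exp(2*y/3) + cos(3*y/4)/2


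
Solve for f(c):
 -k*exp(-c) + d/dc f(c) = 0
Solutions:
 f(c) = C1 - k*exp(-c)


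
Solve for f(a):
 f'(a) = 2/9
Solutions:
 f(a) = C1 + 2*a/9


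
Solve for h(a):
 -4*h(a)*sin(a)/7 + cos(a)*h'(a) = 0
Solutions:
 h(a) = C1/cos(a)^(4/7)


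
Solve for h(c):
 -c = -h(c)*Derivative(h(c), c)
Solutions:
 h(c) = -sqrt(C1 + c^2)
 h(c) = sqrt(C1 + c^2)


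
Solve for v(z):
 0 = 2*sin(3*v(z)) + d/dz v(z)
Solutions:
 v(z) = -acos((-C1 - exp(12*z))/(C1 - exp(12*z)))/3 + 2*pi/3
 v(z) = acos((-C1 - exp(12*z))/(C1 - exp(12*z)))/3


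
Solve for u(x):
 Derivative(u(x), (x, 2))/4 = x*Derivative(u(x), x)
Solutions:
 u(x) = C1 + C2*erfi(sqrt(2)*x)


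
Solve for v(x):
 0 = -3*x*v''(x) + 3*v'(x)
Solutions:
 v(x) = C1 + C2*x^2


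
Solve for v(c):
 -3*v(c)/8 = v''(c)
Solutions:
 v(c) = C1*sin(sqrt(6)*c/4) + C2*cos(sqrt(6)*c/4)


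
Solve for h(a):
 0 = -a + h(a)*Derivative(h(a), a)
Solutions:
 h(a) = -sqrt(C1 + a^2)
 h(a) = sqrt(C1 + a^2)


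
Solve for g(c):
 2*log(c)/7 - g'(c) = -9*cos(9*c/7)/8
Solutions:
 g(c) = C1 + 2*c*log(c)/7 - 2*c/7 + 7*sin(9*c/7)/8


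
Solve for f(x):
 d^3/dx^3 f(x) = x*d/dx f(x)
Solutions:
 f(x) = C1 + Integral(C2*airyai(x) + C3*airybi(x), x)


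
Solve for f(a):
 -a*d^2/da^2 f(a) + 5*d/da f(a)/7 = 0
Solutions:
 f(a) = C1 + C2*a^(12/7)


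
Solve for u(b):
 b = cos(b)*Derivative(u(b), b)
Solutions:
 u(b) = C1 + Integral(b/cos(b), b)


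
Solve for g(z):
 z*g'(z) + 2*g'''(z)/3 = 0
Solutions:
 g(z) = C1 + Integral(C2*airyai(-2^(2/3)*3^(1/3)*z/2) + C3*airybi(-2^(2/3)*3^(1/3)*z/2), z)


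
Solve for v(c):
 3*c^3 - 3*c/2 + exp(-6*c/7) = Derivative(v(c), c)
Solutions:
 v(c) = C1 + 3*c^4/4 - 3*c^2/4 - 7*exp(-6*c/7)/6


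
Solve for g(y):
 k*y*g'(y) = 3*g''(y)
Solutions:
 g(y) = Piecewise((-sqrt(6)*sqrt(pi)*C1*erf(sqrt(6)*y*sqrt(-k)/6)/(2*sqrt(-k)) - C2, (k > 0) | (k < 0)), (-C1*y - C2, True))


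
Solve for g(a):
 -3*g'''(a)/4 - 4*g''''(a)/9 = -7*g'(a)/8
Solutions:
 g(a) = C1 + C2*exp(-a*(27*3^(1/3)/(8*sqrt(2002) + 367)^(1/3) + 18 + 3^(2/3)*(8*sqrt(2002) + 367)^(1/3))/32)*sin(3*3^(1/6)*a*(-(8*sqrt(2002) + 367)^(1/3) + 9*3^(2/3)/(8*sqrt(2002) + 367)^(1/3))/32) + C3*exp(-a*(27*3^(1/3)/(8*sqrt(2002) + 367)^(1/3) + 18 + 3^(2/3)*(8*sqrt(2002) + 367)^(1/3))/32)*cos(3*3^(1/6)*a*(-(8*sqrt(2002) + 367)^(1/3) + 9*3^(2/3)/(8*sqrt(2002) + 367)^(1/3))/32) + C4*exp(a*(-9 + 27*3^(1/3)/(8*sqrt(2002) + 367)^(1/3) + 3^(2/3)*(8*sqrt(2002) + 367)^(1/3))/16)


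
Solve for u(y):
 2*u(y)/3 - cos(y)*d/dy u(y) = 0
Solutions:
 u(y) = C1*(sin(y) + 1)^(1/3)/(sin(y) - 1)^(1/3)


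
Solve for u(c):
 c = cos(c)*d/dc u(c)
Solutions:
 u(c) = C1 + Integral(c/cos(c), c)


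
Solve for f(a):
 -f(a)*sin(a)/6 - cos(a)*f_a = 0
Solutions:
 f(a) = C1*cos(a)^(1/6)


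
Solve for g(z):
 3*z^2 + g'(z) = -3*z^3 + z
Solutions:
 g(z) = C1 - 3*z^4/4 - z^3 + z^2/2


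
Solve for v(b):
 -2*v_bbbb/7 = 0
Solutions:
 v(b) = C1 + C2*b + C3*b^2 + C4*b^3


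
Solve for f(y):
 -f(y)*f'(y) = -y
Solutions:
 f(y) = -sqrt(C1 + y^2)
 f(y) = sqrt(C1 + y^2)


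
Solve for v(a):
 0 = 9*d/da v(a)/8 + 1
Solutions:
 v(a) = C1 - 8*a/9


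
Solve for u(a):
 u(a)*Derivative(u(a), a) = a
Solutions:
 u(a) = -sqrt(C1 + a^2)
 u(a) = sqrt(C1 + a^2)


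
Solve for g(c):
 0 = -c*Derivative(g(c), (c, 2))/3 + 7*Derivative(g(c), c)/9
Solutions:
 g(c) = C1 + C2*c^(10/3)


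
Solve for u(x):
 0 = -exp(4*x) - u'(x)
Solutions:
 u(x) = C1 - exp(4*x)/4


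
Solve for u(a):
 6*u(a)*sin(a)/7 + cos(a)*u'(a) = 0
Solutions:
 u(a) = C1*cos(a)^(6/7)


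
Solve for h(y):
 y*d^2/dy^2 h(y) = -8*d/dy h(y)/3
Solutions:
 h(y) = C1 + C2/y^(5/3)


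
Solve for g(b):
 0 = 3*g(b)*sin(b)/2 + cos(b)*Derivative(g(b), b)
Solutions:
 g(b) = C1*cos(b)^(3/2)


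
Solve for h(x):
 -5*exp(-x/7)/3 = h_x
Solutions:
 h(x) = C1 + 35*exp(-x/7)/3


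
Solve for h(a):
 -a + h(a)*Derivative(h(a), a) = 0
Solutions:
 h(a) = -sqrt(C1 + a^2)
 h(a) = sqrt(C1 + a^2)


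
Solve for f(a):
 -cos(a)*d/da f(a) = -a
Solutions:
 f(a) = C1 + Integral(a/cos(a), a)


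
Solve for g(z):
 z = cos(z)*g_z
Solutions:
 g(z) = C1 + Integral(z/cos(z), z)


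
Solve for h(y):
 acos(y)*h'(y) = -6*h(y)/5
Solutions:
 h(y) = C1*exp(-6*Integral(1/acos(y), y)/5)


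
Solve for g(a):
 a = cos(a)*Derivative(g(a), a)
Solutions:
 g(a) = C1 + Integral(a/cos(a), a)


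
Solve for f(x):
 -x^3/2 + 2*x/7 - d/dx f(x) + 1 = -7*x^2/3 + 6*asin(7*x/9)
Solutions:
 f(x) = C1 - x^4/8 + 7*x^3/9 + x^2/7 - 6*x*asin(7*x/9) + x - 6*sqrt(81 - 49*x^2)/7


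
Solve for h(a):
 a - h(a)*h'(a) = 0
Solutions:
 h(a) = -sqrt(C1 + a^2)
 h(a) = sqrt(C1 + a^2)


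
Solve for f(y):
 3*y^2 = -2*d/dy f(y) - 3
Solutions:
 f(y) = C1 - y^3/2 - 3*y/2


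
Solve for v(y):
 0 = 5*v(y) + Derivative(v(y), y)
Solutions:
 v(y) = C1*exp(-5*y)


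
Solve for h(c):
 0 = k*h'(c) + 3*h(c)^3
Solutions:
 h(c) = -sqrt(2)*sqrt(-k/(C1*k - 3*c))/2
 h(c) = sqrt(2)*sqrt(-k/(C1*k - 3*c))/2


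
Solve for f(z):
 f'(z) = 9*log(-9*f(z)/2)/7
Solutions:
 -7*Integral(1/(log(-_y) - log(2) + 2*log(3)), (_y, f(z)))/9 = C1 - z


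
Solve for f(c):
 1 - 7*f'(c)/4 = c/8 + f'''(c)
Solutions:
 f(c) = C1 + C2*sin(sqrt(7)*c/2) + C3*cos(sqrt(7)*c/2) - c^2/28 + 4*c/7


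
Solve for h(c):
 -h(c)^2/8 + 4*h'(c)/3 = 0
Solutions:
 h(c) = -32/(C1 + 3*c)


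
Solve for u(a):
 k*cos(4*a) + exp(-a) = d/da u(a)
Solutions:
 u(a) = C1 + k*sin(4*a)/4 - exp(-a)


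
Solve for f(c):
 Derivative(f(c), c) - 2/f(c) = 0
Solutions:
 f(c) = -sqrt(C1 + 4*c)
 f(c) = sqrt(C1 + 4*c)


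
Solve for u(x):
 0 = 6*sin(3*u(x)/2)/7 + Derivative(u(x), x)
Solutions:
 6*x/7 + log(cos(3*u(x)/2) - 1)/3 - log(cos(3*u(x)/2) + 1)/3 = C1


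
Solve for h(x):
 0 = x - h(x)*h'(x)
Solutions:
 h(x) = -sqrt(C1 + x^2)
 h(x) = sqrt(C1 + x^2)


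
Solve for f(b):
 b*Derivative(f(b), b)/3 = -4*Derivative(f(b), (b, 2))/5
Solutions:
 f(b) = C1 + C2*erf(sqrt(30)*b/12)


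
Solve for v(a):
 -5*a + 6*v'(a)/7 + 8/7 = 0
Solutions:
 v(a) = C1 + 35*a^2/12 - 4*a/3


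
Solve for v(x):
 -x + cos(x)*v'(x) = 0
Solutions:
 v(x) = C1 + Integral(x/cos(x), x)


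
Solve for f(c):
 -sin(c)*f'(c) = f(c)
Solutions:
 f(c) = C1*sqrt(cos(c) + 1)/sqrt(cos(c) - 1)


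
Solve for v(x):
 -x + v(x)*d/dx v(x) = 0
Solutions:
 v(x) = -sqrt(C1 + x^2)
 v(x) = sqrt(C1 + x^2)


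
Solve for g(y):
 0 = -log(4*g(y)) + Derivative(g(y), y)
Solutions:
 -Integral(1/(log(_y) + 2*log(2)), (_y, g(y))) = C1 - y


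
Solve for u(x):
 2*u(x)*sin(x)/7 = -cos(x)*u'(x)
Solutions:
 u(x) = C1*cos(x)^(2/7)


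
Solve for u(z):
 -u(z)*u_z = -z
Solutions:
 u(z) = -sqrt(C1 + z^2)
 u(z) = sqrt(C1 + z^2)


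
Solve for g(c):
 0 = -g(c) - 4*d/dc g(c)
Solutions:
 g(c) = C1*exp(-c/4)


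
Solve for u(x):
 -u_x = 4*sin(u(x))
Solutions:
 u(x) = -acos((-C1 - exp(8*x))/(C1 - exp(8*x))) + 2*pi
 u(x) = acos((-C1 - exp(8*x))/(C1 - exp(8*x)))


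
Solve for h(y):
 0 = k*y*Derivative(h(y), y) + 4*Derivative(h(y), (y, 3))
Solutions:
 h(y) = C1 + Integral(C2*airyai(2^(1/3)*y*(-k)^(1/3)/2) + C3*airybi(2^(1/3)*y*(-k)^(1/3)/2), y)


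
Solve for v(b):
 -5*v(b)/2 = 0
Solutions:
 v(b) = 0


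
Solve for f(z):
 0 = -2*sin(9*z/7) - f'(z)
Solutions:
 f(z) = C1 + 14*cos(9*z/7)/9


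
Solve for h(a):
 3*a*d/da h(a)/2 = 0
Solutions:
 h(a) = C1


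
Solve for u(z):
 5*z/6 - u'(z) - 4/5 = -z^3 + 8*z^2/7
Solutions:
 u(z) = C1 + z^4/4 - 8*z^3/21 + 5*z^2/12 - 4*z/5


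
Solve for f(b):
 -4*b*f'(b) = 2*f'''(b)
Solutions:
 f(b) = C1 + Integral(C2*airyai(-2^(1/3)*b) + C3*airybi(-2^(1/3)*b), b)


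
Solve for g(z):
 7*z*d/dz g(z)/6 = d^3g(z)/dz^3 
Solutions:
 g(z) = C1 + Integral(C2*airyai(6^(2/3)*7^(1/3)*z/6) + C3*airybi(6^(2/3)*7^(1/3)*z/6), z)


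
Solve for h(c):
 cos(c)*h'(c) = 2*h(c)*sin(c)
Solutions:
 h(c) = C1/cos(c)^2


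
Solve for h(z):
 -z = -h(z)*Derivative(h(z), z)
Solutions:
 h(z) = -sqrt(C1 + z^2)
 h(z) = sqrt(C1 + z^2)


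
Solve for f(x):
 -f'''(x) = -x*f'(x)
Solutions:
 f(x) = C1 + Integral(C2*airyai(x) + C3*airybi(x), x)


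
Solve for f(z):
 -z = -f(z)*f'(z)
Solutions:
 f(z) = -sqrt(C1 + z^2)
 f(z) = sqrt(C1 + z^2)


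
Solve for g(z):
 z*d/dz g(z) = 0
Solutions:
 g(z) = C1


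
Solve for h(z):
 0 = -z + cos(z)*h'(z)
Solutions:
 h(z) = C1 + Integral(z/cos(z), z)


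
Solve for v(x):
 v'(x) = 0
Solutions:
 v(x) = C1


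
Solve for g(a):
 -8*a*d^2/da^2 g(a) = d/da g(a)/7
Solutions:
 g(a) = C1 + C2*a^(55/56)


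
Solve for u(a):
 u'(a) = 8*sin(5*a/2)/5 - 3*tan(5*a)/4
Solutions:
 u(a) = C1 + 3*log(cos(5*a))/20 - 16*cos(5*a/2)/25


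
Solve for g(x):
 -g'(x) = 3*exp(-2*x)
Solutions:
 g(x) = C1 + 3*exp(-2*x)/2


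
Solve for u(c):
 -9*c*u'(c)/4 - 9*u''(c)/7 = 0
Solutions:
 u(c) = C1 + C2*erf(sqrt(14)*c/4)


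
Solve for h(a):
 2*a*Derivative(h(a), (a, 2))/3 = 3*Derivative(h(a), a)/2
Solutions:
 h(a) = C1 + C2*a^(13/4)


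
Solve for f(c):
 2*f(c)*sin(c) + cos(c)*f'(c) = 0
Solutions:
 f(c) = C1*cos(c)^2


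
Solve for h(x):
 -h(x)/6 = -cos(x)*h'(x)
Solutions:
 h(x) = C1*(sin(x) + 1)^(1/12)/(sin(x) - 1)^(1/12)


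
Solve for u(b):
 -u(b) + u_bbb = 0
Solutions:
 u(b) = C3*exp(b) + (C1*sin(sqrt(3)*b/2) + C2*cos(sqrt(3)*b/2))*exp(-b/2)


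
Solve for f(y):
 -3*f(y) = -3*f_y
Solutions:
 f(y) = C1*exp(y)


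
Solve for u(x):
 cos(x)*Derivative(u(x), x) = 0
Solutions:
 u(x) = C1


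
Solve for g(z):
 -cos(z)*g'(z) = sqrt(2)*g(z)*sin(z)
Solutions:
 g(z) = C1*cos(z)^(sqrt(2))


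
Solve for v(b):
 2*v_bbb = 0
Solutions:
 v(b) = C1 + C2*b + C3*b^2


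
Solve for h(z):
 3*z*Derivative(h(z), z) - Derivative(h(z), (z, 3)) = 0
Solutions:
 h(z) = C1 + Integral(C2*airyai(3^(1/3)*z) + C3*airybi(3^(1/3)*z), z)


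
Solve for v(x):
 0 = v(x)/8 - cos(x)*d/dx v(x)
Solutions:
 v(x) = C1*(sin(x) + 1)^(1/16)/(sin(x) - 1)^(1/16)


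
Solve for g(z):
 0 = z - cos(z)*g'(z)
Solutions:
 g(z) = C1 + Integral(z/cos(z), z)


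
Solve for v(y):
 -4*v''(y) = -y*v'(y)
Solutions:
 v(y) = C1 + C2*erfi(sqrt(2)*y/4)


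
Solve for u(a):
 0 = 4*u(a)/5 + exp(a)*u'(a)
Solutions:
 u(a) = C1*exp(4*exp(-a)/5)


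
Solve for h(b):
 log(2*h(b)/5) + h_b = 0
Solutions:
 Integral(1/(log(_y) - log(5) + log(2)), (_y, h(b))) = C1 - b


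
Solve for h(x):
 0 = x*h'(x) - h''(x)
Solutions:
 h(x) = C1 + C2*erfi(sqrt(2)*x/2)


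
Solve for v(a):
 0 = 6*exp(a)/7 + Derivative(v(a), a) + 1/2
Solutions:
 v(a) = C1 - a/2 - 6*exp(a)/7


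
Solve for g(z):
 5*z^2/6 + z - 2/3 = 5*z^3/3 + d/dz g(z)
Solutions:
 g(z) = C1 - 5*z^4/12 + 5*z^3/18 + z^2/2 - 2*z/3


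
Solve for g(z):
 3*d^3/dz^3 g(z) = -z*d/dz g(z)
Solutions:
 g(z) = C1 + Integral(C2*airyai(-3^(2/3)*z/3) + C3*airybi(-3^(2/3)*z/3), z)


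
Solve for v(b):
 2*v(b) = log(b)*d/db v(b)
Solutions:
 v(b) = C1*exp(2*li(b))


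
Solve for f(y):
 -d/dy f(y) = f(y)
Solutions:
 f(y) = C1*exp(-y)


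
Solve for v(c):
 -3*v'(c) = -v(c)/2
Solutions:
 v(c) = C1*exp(c/6)


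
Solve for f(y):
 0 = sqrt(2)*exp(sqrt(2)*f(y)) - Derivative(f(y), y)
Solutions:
 f(y) = sqrt(2)*(2*log(-1/(C1 + sqrt(2)*y)) - log(2))/4


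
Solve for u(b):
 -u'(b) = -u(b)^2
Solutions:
 u(b) = -1/(C1 + b)


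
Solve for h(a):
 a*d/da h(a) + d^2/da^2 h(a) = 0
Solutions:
 h(a) = C1 + C2*erf(sqrt(2)*a/2)


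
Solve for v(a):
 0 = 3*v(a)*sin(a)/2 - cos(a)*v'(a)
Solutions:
 v(a) = C1/cos(a)^(3/2)


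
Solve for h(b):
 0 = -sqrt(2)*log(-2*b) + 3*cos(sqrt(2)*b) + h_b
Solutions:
 h(b) = C1 + sqrt(2)*b*(log(-b) - 1) + sqrt(2)*b*log(2) - 3*sqrt(2)*sin(sqrt(2)*b)/2


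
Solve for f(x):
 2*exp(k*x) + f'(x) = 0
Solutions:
 f(x) = C1 - 2*exp(k*x)/k


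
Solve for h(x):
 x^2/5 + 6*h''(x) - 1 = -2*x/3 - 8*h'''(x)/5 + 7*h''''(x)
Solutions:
 h(x) = C1 + C2*x + C3*exp(x*(4 - sqrt(1066))/35) + C4*exp(x*(4 + sqrt(1066))/35) - x^4/360 - 7*x^3/450 + 64*x^2/1125


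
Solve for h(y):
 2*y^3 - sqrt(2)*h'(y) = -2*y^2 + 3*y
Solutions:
 h(y) = C1 + sqrt(2)*y^4/4 + sqrt(2)*y^3/3 - 3*sqrt(2)*y^2/4


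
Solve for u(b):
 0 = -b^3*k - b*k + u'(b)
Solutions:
 u(b) = C1 + b^4*k/4 + b^2*k/2


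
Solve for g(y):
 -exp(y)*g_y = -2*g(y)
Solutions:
 g(y) = C1*exp(-2*exp(-y))


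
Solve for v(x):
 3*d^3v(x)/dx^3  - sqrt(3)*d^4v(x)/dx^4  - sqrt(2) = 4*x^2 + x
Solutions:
 v(x) = C1 + C2*x + C3*x^2 + C4*exp(sqrt(3)*x) + x^5/45 + x^4*(3 + 8*sqrt(3))/216 + x^3*(sqrt(3) + 3*sqrt(2) + 8)/54


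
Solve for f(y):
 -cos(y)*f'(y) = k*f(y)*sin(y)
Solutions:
 f(y) = C1*exp(k*log(cos(y)))


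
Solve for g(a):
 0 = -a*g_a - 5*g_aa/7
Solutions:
 g(a) = C1 + C2*erf(sqrt(70)*a/10)


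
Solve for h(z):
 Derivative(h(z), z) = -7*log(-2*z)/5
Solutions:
 h(z) = C1 - 7*z*log(-z)/5 + 7*z*(1 - log(2))/5


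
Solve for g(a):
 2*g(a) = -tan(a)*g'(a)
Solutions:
 g(a) = C1/sin(a)^2


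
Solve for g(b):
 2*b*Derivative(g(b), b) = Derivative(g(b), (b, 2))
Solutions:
 g(b) = C1 + C2*erfi(b)


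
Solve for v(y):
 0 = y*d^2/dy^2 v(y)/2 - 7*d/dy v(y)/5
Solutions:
 v(y) = C1 + C2*y^(19/5)


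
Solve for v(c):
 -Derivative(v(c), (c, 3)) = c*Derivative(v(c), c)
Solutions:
 v(c) = C1 + Integral(C2*airyai(-c) + C3*airybi(-c), c)


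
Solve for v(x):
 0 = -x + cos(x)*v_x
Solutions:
 v(x) = C1 + Integral(x/cos(x), x)


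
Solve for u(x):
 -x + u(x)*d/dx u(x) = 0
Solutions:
 u(x) = -sqrt(C1 + x^2)
 u(x) = sqrt(C1 + x^2)


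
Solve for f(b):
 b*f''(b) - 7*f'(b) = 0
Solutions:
 f(b) = C1 + C2*b^8


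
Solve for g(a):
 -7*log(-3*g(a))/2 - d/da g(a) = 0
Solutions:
 2*Integral(1/(log(-_y) + log(3)), (_y, g(a)))/7 = C1 - a


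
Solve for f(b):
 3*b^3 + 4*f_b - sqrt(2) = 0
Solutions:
 f(b) = C1 - 3*b^4/16 + sqrt(2)*b/4


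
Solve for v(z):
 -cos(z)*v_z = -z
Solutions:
 v(z) = C1 + Integral(z/cos(z), z)


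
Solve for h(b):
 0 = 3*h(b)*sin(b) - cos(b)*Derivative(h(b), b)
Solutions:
 h(b) = C1/cos(b)^3


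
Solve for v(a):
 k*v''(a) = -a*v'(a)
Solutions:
 v(a) = C1 + C2*sqrt(k)*erf(sqrt(2)*a*sqrt(1/k)/2)


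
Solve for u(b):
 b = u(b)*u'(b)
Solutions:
 u(b) = -sqrt(C1 + b^2)
 u(b) = sqrt(C1 + b^2)


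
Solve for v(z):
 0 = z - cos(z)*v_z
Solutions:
 v(z) = C1 + Integral(z/cos(z), z)


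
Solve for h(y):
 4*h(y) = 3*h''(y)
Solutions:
 h(y) = C1*exp(-2*sqrt(3)*y/3) + C2*exp(2*sqrt(3)*y/3)


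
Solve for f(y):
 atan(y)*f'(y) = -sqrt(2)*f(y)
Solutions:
 f(y) = C1*exp(-sqrt(2)*Integral(1/atan(y), y))


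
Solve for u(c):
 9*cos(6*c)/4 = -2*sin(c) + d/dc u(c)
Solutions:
 u(c) = C1 + 3*sin(6*c)/8 - 2*cos(c)


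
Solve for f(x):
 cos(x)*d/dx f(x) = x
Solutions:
 f(x) = C1 + Integral(x/cos(x), x)


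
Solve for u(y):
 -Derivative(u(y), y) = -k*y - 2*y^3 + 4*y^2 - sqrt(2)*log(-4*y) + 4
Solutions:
 u(y) = C1 + k*y^2/2 + y^4/2 - 4*y^3/3 + sqrt(2)*y*log(-y) + y*(-4 - sqrt(2) + 2*sqrt(2)*log(2))


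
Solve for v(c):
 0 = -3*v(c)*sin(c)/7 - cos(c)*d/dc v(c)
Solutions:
 v(c) = C1*cos(c)^(3/7)


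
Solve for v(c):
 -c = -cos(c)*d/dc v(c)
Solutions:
 v(c) = C1 + Integral(c/cos(c), c)


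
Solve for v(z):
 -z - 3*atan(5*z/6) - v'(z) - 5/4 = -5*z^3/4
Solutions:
 v(z) = C1 + 5*z^4/16 - z^2/2 - 3*z*atan(5*z/6) - 5*z/4 + 9*log(25*z^2 + 36)/5


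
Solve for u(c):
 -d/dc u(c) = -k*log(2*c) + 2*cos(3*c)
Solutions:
 u(c) = C1 + c*k*(log(c) - 1) + c*k*log(2) - 2*sin(3*c)/3


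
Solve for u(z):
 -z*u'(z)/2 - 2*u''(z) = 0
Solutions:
 u(z) = C1 + C2*erf(sqrt(2)*z/4)


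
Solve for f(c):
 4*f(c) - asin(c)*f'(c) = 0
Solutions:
 f(c) = C1*exp(4*Integral(1/asin(c), c))


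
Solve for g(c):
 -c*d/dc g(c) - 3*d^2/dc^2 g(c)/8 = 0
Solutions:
 g(c) = C1 + C2*erf(2*sqrt(3)*c/3)


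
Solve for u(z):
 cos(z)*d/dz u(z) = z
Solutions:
 u(z) = C1 + Integral(z/cos(z), z)


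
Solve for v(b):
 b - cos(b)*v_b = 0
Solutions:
 v(b) = C1 + Integral(b/cos(b), b)


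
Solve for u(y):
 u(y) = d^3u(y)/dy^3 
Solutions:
 u(y) = C3*exp(y) + (C1*sin(sqrt(3)*y/2) + C2*cos(sqrt(3)*y/2))*exp(-y/2)


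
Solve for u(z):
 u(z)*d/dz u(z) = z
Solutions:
 u(z) = -sqrt(C1 + z^2)
 u(z) = sqrt(C1 + z^2)


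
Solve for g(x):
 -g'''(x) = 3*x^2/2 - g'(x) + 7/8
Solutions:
 g(x) = C1 + C2*exp(-x) + C3*exp(x) + x^3/2 + 31*x/8


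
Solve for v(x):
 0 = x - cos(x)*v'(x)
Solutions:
 v(x) = C1 + Integral(x/cos(x), x)


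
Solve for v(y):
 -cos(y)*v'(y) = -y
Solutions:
 v(y) = C1 + Integral(y/cos(y), y)


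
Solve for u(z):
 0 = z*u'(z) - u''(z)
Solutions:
 u(z) = C1 + C2*erfi(sqrt(2)*z/2)


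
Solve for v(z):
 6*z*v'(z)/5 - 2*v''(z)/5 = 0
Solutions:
 v(z) = C1 + C2*erfi(sqrt(6)*z/2)


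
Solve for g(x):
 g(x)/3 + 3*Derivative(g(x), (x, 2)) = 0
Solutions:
 g(x) = C1*sin(x/3) + C2*cos(x/3)


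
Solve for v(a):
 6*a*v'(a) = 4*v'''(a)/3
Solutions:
 v(a) = C1 + Integral(C2*airyai(6^(2/3)*a/2) + C3*airybi(6^(2/3)*a/2), a)


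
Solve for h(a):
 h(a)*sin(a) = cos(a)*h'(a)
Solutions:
 h(a) = C1/cos(a)


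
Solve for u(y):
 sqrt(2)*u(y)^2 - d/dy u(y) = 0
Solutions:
 u(y) = -1/(C1 + sqrt(2)*y)


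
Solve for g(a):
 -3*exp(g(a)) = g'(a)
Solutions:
 g(a) = log(1/(C1 + 3*a))


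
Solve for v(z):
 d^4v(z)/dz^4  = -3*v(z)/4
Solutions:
 v(z) = (C1*sin(3^(1/4)*z/2) + C2*cos(3^(1/4)*z/2))*exp(-3^(1/4)*z/2) + (C3*sin(3^(1/4)*z/2) + C4*cos(3^(1/4)*z/2))*exp(3^(1/4)*z/2)


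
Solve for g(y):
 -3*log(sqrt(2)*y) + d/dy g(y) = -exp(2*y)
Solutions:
 g(y) = C1 + 3*y*log(y) + y*(-3 + 3*log(2)/2) - exp(2*y)/2


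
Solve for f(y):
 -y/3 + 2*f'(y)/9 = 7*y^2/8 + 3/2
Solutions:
 f(y) = C1 + 21*y^3/16 + 3*y^2/4 + 27*y/4


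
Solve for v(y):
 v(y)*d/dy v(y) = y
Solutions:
 v(y) = -sqrt(C1 + y^2)
 v(y) = sqrt(C1 + y^2)


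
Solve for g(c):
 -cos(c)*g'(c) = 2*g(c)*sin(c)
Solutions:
 g(c) = C1*cos(c)^2


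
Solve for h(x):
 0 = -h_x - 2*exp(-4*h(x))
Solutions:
 h(x) = log(-I*(C1 - 8*x)^(1/4))
 h(x) = log(I*(C1 - 8*x)^(1/4))
 h(x) = log(-(C1 - 8*x)^(1/4))
 h(x) = log(C1 - 8*x)/4


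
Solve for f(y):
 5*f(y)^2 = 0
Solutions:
 f(y) = 0


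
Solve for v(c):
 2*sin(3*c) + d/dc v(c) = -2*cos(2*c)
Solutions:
 v(c) = C1 - sin(2*c) + 2*cos(3*c)/3


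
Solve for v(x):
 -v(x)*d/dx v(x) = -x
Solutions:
 v(x) = -sqrt(C1 + x^2)
 v(x) = sqrt(C1 + x^2)


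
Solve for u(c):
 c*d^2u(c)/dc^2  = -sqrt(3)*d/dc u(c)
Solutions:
 u(c) = C1 + C2*c^(1 - sqrt(3))


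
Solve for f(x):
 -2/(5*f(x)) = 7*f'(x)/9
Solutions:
 f(x) = -sqrt(C1 - 1260*x)/35
 f(x) = sqrt(C1 - 1260*x)/35


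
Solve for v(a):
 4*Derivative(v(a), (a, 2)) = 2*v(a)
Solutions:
 v(a) = C1*exp(-sqrt(2)*a/2) + C2*exp(sqrt(2)*a/2)


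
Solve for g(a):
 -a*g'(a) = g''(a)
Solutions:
 g(a) = C1 + C2*erf(sqrt(2)*a/2)


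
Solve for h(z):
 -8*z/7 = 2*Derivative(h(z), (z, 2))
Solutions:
 h(z) = C1 + C2*z - 2*z^3/21


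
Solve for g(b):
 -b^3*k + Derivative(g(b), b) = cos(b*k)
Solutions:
 g(b) = C1 + b^4*k/4 + sin(b*k)/k


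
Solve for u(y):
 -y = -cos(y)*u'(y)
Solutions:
 u(y) = C1 + Integral(y/cos(y), y)


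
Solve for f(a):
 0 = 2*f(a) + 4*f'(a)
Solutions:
 f(a) = C1*exp(-a/2)


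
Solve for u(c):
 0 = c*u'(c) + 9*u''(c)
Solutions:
 u(c) = C1 + C2*erf(sqrt(2)*c/6)


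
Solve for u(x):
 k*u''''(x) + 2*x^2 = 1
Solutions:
 u(x) = C1 + C2*x + C3*x^2 + C4*x^3 - x^6/(180*k) + x^4/(24*k)


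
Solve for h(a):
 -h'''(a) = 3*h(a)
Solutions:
 h(a) = C3*exp(-3^(1/3)*a) + (C1*sin(3^(5/6)*a/2) + C2*cos(3^(5/6)*a/2))*exp(3^(1/3)*a/2)


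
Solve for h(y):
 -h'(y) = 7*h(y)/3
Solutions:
 h(y) = C1*exp(-7*y/3)


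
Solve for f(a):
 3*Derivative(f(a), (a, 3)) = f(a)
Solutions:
 f(a) = C3*exp(3^(2/3)*a/3) + (C1*sin(3^(1/6)*a/2) + C2*cos(3^(1/6)*a/2))*exp(-3^(2/3)*a/6)


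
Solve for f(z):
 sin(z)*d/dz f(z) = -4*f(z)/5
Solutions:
 f(z) = C1*(cos(z) + 1)^(2/5)/(cos(z) - 1)^(2/5)


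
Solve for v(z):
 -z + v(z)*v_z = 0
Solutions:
 v(z) = -sqrt(C1 + z^2)
 v(z) = sqrt(C1 + z^2)


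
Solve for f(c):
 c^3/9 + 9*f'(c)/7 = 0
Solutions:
 f(c) = C1 - 7*c^4/324


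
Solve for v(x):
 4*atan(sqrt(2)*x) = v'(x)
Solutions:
 v(x) = C1 + 4*x*atan(sqrt(2)*x) - sqrt(2)*log(2*x^2 + 1)


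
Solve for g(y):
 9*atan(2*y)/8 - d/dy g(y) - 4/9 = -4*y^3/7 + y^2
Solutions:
 g(y) = C1 + y^4/7 - y^3/3 + 9*y*atan(2*y)/8 - 4*y/9 - 9*log(4*y^2 + 1)/32


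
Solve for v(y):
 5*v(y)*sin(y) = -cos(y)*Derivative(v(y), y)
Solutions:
 v(y) = C1*cos(y)^5


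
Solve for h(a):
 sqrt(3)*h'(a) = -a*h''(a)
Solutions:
 h(a) = C1 + C2*a^(1 - sqrt(3))


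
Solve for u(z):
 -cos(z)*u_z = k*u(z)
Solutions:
 u(z) = C1*exp(k*(log(sin(z) - 1) - log(sin(z) + 1))/2)


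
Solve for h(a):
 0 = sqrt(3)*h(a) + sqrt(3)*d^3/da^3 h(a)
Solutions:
 h(a) = C3*exp(-a) + (C1*sin(sqrt(3)*a/2) + C2*cos(sqrt(3)*a/2))*exp(a/2)


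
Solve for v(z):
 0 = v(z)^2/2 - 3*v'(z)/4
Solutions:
 v(z) = -3/(C1 + 2*z)


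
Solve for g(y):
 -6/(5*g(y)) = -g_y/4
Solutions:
 g(y) = -sqrt(C1 + 240*y)/5
 g(y) = sqrt(C1 + 240*y)/5


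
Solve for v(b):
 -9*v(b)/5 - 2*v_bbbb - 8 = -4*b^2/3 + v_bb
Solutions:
 v(b) = 20*b^2/27 + (C1*sin(10^(3/4)*sqrt(3)*b*cos(atan(sqrt(335)/5)/2)/10) + C2*cos(10^(3/4)*sqrt(3)*b*cos(atan(sqrt(335)/5)/2)/10))*exp(-10^(3/4)*sqrt(3)*b*sin(atan(sqrt(335)/5)/2)/10) + (C3*sin(10^(3/4)*sqrt(3)*b*cos(atan(sqrt(335)/5)/2)/10) + C4*cos(10^(3/4)*sqrt(3)*b*cos(atan(sqrt(335)/5)/2)/10))*exp(10^(3/4)*sqrt(3)*b*sin(atan(sqrt(335)/5)/2)/10) - 1280/243


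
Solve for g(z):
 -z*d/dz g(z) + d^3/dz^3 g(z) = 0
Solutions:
 g(z) = C1 + Integral(C2*airyai(z) + C3*airybi(z), z)


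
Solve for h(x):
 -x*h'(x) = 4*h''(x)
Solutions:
 h(x) = C1 + C2*erf(sqrt(2)*x/4)


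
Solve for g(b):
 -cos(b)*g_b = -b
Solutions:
 g(b) = C1 + Integral(b/cos(b), b)


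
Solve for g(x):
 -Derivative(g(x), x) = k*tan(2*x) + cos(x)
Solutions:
 g(x) = C1 + k*log(cos(2*x))/2 - sin(x)


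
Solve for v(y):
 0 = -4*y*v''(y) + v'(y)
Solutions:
 v(y) = C1 + C2*y^(5/4)


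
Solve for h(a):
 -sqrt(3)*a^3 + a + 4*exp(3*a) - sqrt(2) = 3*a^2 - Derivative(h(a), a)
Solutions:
 h(a) = C1 + sqrt(3)*a^4/4 + a^3 - a^2/2 + sqrt(2)*a - 4*exp(3*a)/3


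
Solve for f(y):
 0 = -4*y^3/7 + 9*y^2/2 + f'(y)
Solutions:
 f(y) = C1 + y^4/7 - 3*y^3/2


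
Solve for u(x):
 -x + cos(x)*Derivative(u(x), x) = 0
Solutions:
 u(x) = C1 + Integral(x/cos(x), x)


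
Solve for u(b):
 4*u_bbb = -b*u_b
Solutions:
 u(b) = C1 + Integral(C2*airyai(-2^(1/3)*b/2) + C3*airybi(-2^(1/3)*b/2), b)


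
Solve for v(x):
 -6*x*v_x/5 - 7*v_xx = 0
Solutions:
 v(x) = C1 + C2*erf(sqrt(105)*x/35)


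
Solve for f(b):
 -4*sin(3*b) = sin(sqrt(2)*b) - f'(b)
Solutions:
 f(b) = C1 - 4*cos(3*b)/3 - sqrt(2)*cos(sqrt(2)*b)/2


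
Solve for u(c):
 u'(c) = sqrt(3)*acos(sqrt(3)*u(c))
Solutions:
 Integral(1/acos(sqrt(3)*_y), (_y, u(c))) = C1 + sqrt(3)*c


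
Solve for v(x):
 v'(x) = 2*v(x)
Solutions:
 v(x) = C1*exp(2*x)


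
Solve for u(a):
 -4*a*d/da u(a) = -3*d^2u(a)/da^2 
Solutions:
 u(a) = C1 + C2*erfi(sqrt(6)*a/3)


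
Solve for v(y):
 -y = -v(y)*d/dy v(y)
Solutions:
 v(y) = -sqrt(C1 + y^2)
 v(y) = sqrt(C1 + y^2)


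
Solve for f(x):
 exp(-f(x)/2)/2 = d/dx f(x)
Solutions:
 f(x) = 2*log(C1 + x/4)


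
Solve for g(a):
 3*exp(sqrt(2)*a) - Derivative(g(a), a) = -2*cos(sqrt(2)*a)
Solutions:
 g(a) = C1 + 3*sqrt(2)*exp(sqrt(2)*a)/2 + sqrt(2)*sin(sqrt(2)*a)


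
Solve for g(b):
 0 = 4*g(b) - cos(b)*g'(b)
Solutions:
 g(b) = C1*(sin(b)^2 + 2*sin(b) + 1)/(sin(b)^2 - 2*sin(b) + 1)


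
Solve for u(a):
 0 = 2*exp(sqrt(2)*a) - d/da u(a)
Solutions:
 u(a) = C1 + sqrt(2)*exp(sqrt(2)*a)


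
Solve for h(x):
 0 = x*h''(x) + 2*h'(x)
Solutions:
 h(x) = C1 + C2/x


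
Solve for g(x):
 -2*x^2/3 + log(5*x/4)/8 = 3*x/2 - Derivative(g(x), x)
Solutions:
 g(x) = C1 + 2*x^3/9 + 3*x^2/4 - x*log(x)/8 - x*log(5)/8 + x/8 + x*log(2)/4


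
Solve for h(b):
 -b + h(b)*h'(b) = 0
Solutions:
 h(b) = -sqrt(C1 + b^2)
 h(b) = sqrt(C1 + b^2)


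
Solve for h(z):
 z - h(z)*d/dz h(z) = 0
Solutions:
 h(z) = -sqrt(C1 + z^2)
 h(z) = sqrt(C1 + z^2)


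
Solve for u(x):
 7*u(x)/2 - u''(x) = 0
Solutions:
 u(x) = C1*exp(-sqrt(14)*x/2) + C2*exp(sqrt(14)*x/2)


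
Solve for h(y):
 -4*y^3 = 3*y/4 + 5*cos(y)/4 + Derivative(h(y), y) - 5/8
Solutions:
 h(y) = C1 - y^4 - 3*y^2/8 + 5*y/8 - 5*sin(y)/4


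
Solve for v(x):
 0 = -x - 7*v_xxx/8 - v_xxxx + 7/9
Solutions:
 v(x) = C1 + C2*x + C3*x^2 + C4*exp(-7*x/8) - x^4/21 + 484*x^3/1323


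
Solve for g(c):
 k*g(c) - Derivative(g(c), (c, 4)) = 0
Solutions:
 g(c) = C1*exp(-c*k^(1/4)) + C2*exp(c*k^(1/4)) + C3*exp(-I*c*k^(1/4)) + C4*exp(I*c*k^(1/4))


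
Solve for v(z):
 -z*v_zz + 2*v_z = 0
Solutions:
 v(z) = C1 + C2*z^3


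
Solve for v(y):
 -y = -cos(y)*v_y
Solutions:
 v(y) = C1 + Integral(y/cos(y), y)


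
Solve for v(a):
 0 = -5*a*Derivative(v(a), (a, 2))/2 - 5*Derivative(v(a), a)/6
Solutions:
 v(a) = C1 + C2*a^(2/3)


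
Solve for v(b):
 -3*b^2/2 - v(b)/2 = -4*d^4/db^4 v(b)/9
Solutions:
 v(b) = C1*exp(-2^(1/4)*sqrt(3)*b/2) + C2*exp(2^(1/4)*sqrt(3)*b/2) + C3*sin(2^(1/4)*sqrt(3)*b/2) + C4*cos(2^(1/4)*sqrt(3)*b/2) - 3*b^2


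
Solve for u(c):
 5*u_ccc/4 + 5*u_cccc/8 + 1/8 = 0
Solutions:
 u(c) = C1 + C2*c + C3*c^2 + C4*exp(-2*c) - c^3/60


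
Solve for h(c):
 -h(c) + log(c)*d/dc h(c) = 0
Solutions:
 h(c) = C1*exp(li(c))


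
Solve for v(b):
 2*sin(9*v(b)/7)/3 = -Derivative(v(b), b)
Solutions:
 2*b/3 + 7*log(cos(9*v(b)/7) - 1)/18 - 7*log(cos(9*v(b)/7) + 1)/18 = C1


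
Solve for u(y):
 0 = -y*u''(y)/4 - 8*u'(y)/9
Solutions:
 u(y) = C1 + C2/y^(23/9)


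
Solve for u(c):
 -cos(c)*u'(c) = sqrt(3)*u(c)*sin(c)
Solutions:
 u(c) = C1*cos(c)^(sqrt(3))


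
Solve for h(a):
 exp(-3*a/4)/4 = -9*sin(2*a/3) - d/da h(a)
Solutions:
 h(a) = C1 + 27*cos(2*a/3)/2 + exp(-3*a/4)/3


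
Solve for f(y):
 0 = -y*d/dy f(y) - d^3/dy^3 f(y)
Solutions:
 f(y) = C1 + Integral(C2*airyai(-y) + C3*airybi(-y), y)


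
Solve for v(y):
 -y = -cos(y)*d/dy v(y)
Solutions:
 v(y) = C1 + Integral(y/cos(y), y)


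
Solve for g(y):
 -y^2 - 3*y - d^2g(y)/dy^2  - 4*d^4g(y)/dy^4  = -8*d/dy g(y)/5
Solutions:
 g(y) = C1 + C2*exp(y*(-75^(1/3)*(72 + sqrt(5259))^(1/3) + 5*45^(1/3)/(72 + sqrt(5259))^(1/3))/60)*sin(3^(1/6)*5^(1/3)*y*(15/(72 + sqrt(5259))^(1/3) + 3^(2/3)*5^(1/3)*(72 + sqrt(5259))^(1/3))/60) + C3*exp(y*(-75^(1/3)*(72 + sqrt(5259))^(1/3) + 5*45^(1/3)/(72 + sqrt(5259))^(1/3))/60)*cos(3^(1/6)*5^(1/3)*y*(15/(72 + sqrt(5259))^(1/3) + 3^(2/3)*5^(1/3)*(72 + sqrt(5259))^(1/3))/60) + C4*exp(-y*(-75^(1/3)*(72 + sqrt(5259))^(1/3) + 5*45^(1/3)/(72 + sqrt(5259))^(1/3))/30) + 5*y^3/24 + 85*y^2/64 + 425*y/256


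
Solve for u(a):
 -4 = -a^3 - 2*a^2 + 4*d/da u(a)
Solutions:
 u(a) = C1 + a^4/16 + a^3/6 - a


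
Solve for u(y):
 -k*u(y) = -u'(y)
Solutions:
 u(y) = C1*exp(k*y)


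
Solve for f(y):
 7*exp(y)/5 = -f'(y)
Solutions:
 f(y) = C1 - 7*exp(y)/5


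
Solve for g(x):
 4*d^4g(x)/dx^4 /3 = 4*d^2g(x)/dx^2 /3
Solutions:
 g(x) = C1 + C2*x + C3*exp(-x) + C4*exp(x)


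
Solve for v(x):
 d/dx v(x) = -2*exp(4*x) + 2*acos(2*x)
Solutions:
 v(x) = C1 + 2*x*acos(2*x) - sqrt(1 - 4*x^2) - exp(4*x)/2


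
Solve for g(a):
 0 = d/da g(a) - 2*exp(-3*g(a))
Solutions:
 g(a) = log(C1 + 6*a)/3
 g(a) = log((-3^(1/3) - 3^(5/6)*I)*(C1 + 2*a)^(1/3)/2)
 g(a) = log((-3^(1/3) + 3^(5/6)*I)*(C1 + 2*a)^(1/3)/2)


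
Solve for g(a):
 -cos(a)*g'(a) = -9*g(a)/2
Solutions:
 g(a) = C1*(sin(a) + 1)^(1/4)*(sin(a)^2 + 2*sin(a) + 1)/((sin(a) - 1)^(1/4)*(sin(a)^2 - 2*sin(a) + 1))


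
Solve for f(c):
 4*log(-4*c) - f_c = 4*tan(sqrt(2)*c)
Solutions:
 f(c) = C1 + 4*c*log(-c) - 4*c + 8*c*log(2) + 2*sqrt(2)*log(cos(sqrt(2)*c))


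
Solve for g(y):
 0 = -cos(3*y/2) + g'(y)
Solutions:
 g(y) = C1 + 2*sin(3*y/2)/3


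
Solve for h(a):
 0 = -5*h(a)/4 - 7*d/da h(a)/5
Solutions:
 h(a) = C1*exp(-25*a/28)


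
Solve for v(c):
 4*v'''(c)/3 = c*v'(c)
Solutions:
 v(c) = C1 + Integral(C2*airyai(6^(1/3)*c/2) + C3*airybi(6^(1/3)*c/2), c)


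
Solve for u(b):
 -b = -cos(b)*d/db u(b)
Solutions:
 u(b) = C1 + Integral(b/cos(b), b)


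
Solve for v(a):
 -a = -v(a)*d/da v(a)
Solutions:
 v(a) = -sqrt(C1 + a^2)
 v(a) = sqrt(C1 + a^2)


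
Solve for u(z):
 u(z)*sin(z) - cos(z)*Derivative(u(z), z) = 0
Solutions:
 u(z) = C1/cos(z)


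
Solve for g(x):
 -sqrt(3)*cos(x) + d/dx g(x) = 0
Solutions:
 g(x) = C1 + sqrt(3)*sin(x)


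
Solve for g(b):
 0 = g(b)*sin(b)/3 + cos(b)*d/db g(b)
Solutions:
 g(b) = C1*cos(b)^(1/3)


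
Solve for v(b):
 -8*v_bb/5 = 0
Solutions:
 v(b) = C1 + C2*b


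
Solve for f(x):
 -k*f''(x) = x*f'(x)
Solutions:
 f(x) = C1 + C2*sqrt(k)*erf(sqrt(2)*x*sqrt(1/k)/2)


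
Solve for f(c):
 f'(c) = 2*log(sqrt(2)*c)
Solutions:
 f(c) = C1 + 2*c*log(c) - 2*c + c*log(2)


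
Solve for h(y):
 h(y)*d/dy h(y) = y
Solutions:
 h(y) = -sqrt(C1 + y^2)
 h(y) = sqrt(C1 + y^2)


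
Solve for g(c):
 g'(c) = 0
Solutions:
 g(c) = C1


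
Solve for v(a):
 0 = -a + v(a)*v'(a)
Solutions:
 v(a) = -sqrt(C1 + a^2)
 v(a) = sqrt(C1 + a^2)


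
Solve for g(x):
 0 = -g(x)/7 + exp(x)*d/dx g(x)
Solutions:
 g(x) = C1*exp(-exp(-x)/7)


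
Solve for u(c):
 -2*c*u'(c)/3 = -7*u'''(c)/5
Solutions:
 u(c) = C1 + Integral(C2*airyai(10^(1/3)*21^(2/3)*c/21) + C3*airybi(10^(1/3)*21^(2/3)*c/21), c)


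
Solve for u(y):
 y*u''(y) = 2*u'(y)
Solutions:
 u(y) = C1 + C2*y^3


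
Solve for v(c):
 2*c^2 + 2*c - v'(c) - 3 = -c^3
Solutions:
 v(c) = C1 + c^4/4 + 2*c^3/3 + c^2 - 3*c


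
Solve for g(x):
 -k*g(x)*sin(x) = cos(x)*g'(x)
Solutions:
 g(x) = C1*exp(k*log(cos(x)))


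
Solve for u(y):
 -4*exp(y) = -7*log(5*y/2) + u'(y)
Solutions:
 u(y) = C1 + 7*y*log(y) + 7*y*(-1 - log(2) + log(5)) - 4*exp(y)


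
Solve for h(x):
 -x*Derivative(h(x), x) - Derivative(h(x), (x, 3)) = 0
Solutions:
 h(x) = C1 + Integral(C2*airyai(-x) + C3*airybi(-x), x)


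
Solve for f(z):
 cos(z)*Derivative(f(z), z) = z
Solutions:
 f(z) = C1 + Integral(z/cos(z), z)


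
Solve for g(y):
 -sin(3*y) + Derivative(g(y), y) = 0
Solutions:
 g(y) = C1 - cos(3*y)/3


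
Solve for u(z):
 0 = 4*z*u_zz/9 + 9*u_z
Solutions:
 u(z) = C1 + C2/z^(77/4)


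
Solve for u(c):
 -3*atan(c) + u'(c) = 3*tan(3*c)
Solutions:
 u(c) = C1 + 3*c*atan(c) - 3*log(c^2 + 1)/2 - log(cos(3*c))


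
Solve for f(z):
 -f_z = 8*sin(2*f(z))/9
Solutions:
 8*z/9 + log(cos(2*f(z)) - 1)/4 - log(cos(2*f(z)) + 1)/4 = C1


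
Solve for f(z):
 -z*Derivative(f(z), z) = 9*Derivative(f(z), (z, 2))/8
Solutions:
 f(z) = C1 + C2*erf(2*z/3)


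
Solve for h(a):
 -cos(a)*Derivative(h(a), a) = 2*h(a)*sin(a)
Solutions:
 h(a) = C1*cos(a)^2


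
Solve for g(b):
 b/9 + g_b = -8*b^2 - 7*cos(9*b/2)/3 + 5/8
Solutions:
 g(b) = C1 - 8*b^3/3 - b^2/18 + 5*b/8 - 14*sin(9*b/2)/27


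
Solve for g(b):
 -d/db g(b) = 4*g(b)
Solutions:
 g(b) = C1*exp(-4*b)


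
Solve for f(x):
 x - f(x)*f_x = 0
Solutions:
 f(x) = -sqrt(C1 + x^2)
 f(x) = sqrt(C1 + x^2)


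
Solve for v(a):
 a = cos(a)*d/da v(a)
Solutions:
 v(a) = C1 + Integral(a/cos(a), a)
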